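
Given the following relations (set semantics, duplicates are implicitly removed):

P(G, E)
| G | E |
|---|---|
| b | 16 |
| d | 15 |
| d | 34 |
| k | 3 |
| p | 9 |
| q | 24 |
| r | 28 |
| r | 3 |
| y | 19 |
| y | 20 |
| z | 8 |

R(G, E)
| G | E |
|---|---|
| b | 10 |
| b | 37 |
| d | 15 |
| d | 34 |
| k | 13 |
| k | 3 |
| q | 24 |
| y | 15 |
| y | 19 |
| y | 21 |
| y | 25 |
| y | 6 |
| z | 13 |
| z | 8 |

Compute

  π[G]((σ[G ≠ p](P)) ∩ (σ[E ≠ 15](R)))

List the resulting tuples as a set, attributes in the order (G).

{d, k, q, y, z}

Filtering on G ≠ p leaves {(b, 16), (d, 15), (d, 34), (k, 3), (q, 24), (r, 28), (r, 3), (y, 19), (y, 20), (z, 8)}.
Filtering on E ≠ 15 leaves {(b, 10), (b, 37), (d, 34), (k, 13), (k, 3), (q, 24), (y, 19), (y, 21), (y, 25), (y, 6), (z, 13), (z, 8)}.
Intersection: {(b, 16), (d, 15), (d, 34), (k, 3), (q, 24), (r, 28), (r, 3), (y, 19), (y, 20), (z, 8)} with {(b, 10), (b, 37), (d, 34), (k, 13), (k, 3), (q, 24), (y, 19), (y, 21), (y, 25), (y, 6), (z, 13), (z, 8)} → {(d, 34), (k, 3), (q, 24), (y, 19), (z, 8)}
π[G]: project onto (G) → {d, k, q, y, z}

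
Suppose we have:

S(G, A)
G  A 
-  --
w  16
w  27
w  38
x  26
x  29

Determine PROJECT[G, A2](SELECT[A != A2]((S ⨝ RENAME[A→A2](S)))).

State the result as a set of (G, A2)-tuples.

{(w, 16), (w, 27), (w, 38), (x, 26), (x, 29)}

ρ[A→A2]: schema becomes (G, A2); tuples unchanged.
S ⋈ RENAME[A→A2](S) (natural join on G): {(w, 16, 16), (w, 16, 27), (w, 16, 38), (w, 27, 16), (w, 27, 27), (w, 27, 38), (w, 38, 16), (w, 38, 27), (w, 38, 38), (x, 26, 26), (x, 26, 29), (x, 29, 26), (x, 29, 29)}
Apply σ_{A != A2}; surviving tuples: {(w, 16, 27), (w, 16, 38), (w, 27, 16), (w, 27, 38), (w, 38, 16), (w, 38, 27), (x, 26, 29), (x, 29, 26)}
Keep only column(s) G, A2 (3 duplicate(s) eliminated): {(w, 16), (w, 27), (w, 38), (x, 26), (x, 29)}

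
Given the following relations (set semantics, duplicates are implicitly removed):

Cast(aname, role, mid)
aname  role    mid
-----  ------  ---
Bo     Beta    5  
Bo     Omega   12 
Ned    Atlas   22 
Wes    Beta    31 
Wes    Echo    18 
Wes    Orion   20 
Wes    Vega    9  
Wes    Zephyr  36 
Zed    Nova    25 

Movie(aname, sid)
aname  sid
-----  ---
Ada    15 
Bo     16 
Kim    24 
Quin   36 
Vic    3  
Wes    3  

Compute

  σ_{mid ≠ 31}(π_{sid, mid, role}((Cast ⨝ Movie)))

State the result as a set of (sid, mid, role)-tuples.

{(16, 12, Omega), (16, 5, Beta), (3, 18, Echo), (3, 20, Orion), (3, 36, Zephyr), (3, 9, Vega)}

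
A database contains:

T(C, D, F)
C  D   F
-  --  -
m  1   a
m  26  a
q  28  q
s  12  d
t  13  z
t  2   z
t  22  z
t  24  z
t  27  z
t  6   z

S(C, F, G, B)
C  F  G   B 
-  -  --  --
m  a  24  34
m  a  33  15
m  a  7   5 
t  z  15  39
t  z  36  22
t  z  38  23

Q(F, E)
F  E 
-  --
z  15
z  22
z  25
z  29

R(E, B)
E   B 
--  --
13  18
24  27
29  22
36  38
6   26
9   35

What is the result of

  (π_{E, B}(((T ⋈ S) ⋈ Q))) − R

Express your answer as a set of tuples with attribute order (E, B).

{(15, 22), (15, 23), (15, 39), (22, 22), (22, 23), (22, 39), (25, 22), (25, 23), (25, 39), (29, 23), (29, 39)}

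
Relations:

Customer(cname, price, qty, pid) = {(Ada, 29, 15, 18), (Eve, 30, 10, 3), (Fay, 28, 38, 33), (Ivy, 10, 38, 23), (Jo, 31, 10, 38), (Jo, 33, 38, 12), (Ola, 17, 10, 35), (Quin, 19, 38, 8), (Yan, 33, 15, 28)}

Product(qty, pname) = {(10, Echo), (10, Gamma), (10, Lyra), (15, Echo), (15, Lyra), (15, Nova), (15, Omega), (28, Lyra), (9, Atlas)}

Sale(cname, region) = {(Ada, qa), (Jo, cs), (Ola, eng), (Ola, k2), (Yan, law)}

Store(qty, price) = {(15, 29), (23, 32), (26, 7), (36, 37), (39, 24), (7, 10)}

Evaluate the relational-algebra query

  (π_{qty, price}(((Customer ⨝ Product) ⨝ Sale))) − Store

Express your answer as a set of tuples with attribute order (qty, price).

{(10, 17), (10, 31), (15, 33)}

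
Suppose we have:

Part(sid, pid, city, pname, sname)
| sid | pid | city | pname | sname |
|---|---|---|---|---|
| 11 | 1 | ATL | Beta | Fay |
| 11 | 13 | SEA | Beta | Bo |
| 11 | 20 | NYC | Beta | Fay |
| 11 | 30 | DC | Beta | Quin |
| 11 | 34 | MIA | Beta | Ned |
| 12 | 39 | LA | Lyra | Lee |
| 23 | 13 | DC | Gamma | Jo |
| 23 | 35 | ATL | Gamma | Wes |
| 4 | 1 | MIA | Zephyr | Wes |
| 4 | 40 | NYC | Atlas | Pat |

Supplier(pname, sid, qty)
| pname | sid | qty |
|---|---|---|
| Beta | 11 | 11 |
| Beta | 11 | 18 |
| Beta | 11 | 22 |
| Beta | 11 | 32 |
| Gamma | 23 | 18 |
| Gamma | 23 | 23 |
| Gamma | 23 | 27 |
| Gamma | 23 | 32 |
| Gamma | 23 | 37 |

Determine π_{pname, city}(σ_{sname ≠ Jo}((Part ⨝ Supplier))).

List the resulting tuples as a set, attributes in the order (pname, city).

{(Beta, ATL), (Beta, DC), (Beta, MIA), (Beta, NYC), (Beta, SEA), (Gamma, ATL)}

Natural join on sid, pname: {(11, 1, ATL, Beta, Fay, 11), (11, 1, ATL, Beta, Fay, 18), (11, 1, ATL, Beta, Fay, 22), (11, 1, ATL, Beta, Fay, 32), (11, 13, SEA, Beta, Bo, 11), (11, 13, SEA, Beta, Bo, 18), (11, 13, SEA, Beta, Bo, 22), (11, 13, SEA, Beta, Bo, 32), (11, 20, NYC, Beta, Fay, 11), (11, 20, NYC, Beta, Fay, 18), (11, 20, NYC, Beta, Fay, 22), (11, 20, NYC, Beta, Fay, 32), (11, 30, DC, Beta, Quin, 11), (11, 30, DC, Beta, Quin, 18), (11, 30, DC, Beta, Quin, 22), (11, 30, DC, Beta, Quin, 32), (11, 34, MIA, Beta, Ned, 11), (11, 34, MIA, Beta, Ned, 18), (11, 34, MIA, Beta, Ned, 22), (11, 34, MIA, Beta, Ned, 32), (23, 13, DC, Gamma, Jo, 18), (23, 13, DC, Gamma, Jo, 23), (23, 13, DC, Gamma, Jo, 27), (23, 13, DC, Gamma, Jo, 32), (23, 13, DC, Gamma, Jo, 37), (23, 35, ATL, Gamma, Wes, 18), (23, 35, ATL, Gamma, Wes, 23), (23, 35, ATL, Gamma, Wes, 27), (23, 35, ATL, Gamma, Wes, 32), (23, 35, ATL, Gamma, Wes, 37)}
Selection sname ≠ Jo: {(11, 1, ATL, Beta, Fay, 11), (11, 1, ATL, Beta, Fay, 18), (11, 1, ATL, Beta, Fay, 22), (11, 1, ATL, Beta, Fay, 32), (11, 13, SEA, Beta, Bo, 11), (11, 13, SEA, Beta, Bo, 18), (11, 13, SEA, Beta, Bo, 22), (11, 13, SEA, Beta, Bo, 32), (11, 20, NYC, Beta, Fay, 11), (11, 20, NYC, Beta, Fay, 18), (11, 20, NYC, Beta, Fay, 22), (11, 20, NYC, Beta, Fay, 32), (11, 30, DC, Beta, Quin, 11), (11, 30, DC, Beta, Quin, 18), (11, 30, DC, Beta, Quin, 22), (11, 30, DC, Beta, Quin, 32), (11, 34, MIA, Beta, Ned, 11), (11, 34, MIA, Beta, Ned, 18), (11, 34, MIA, Beta, Ned, 22), (11, 34, MIA, Beta, Ned, 32), (23, 35, ATL, Gamma, Wes, 18), (23, 35, ATL, Gamma, Wes, 23), (23, 35, ATL, Gamma, Wes, 27), (23, 35, ATL, Gamma, Wes, 32), (23, 35, ATL, Gamma, Wes, 37)}
π_{pname, city} gives {(Beta, ATL), (Beta, DC), (Beta, MIA), (Beta, NYC), (Beta, SEA), (Gamma, ATL)} (19 duplicate(s) eliminated).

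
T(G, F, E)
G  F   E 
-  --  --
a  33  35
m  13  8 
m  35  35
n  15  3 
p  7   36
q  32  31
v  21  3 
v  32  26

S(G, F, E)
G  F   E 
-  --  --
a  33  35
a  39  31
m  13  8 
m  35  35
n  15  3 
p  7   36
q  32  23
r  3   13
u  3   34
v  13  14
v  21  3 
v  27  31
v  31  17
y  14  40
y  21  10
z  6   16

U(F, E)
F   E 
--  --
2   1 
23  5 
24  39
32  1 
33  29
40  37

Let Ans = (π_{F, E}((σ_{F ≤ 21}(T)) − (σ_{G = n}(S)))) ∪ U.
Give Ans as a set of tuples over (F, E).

Apply σ_{F ≤ 21}; surviving tuples: {(m, 13, 8), (n, 15, 3), (p, 7, 36), (v, 21, 3)}
Apply σ_{G = n}; surviving tuples: {(n, 15, 3)}
Taking the difference: {(m, 13, 8), (p, 7, 36), (v, 21, 3)}
Projecting to F, E: {(13, 8), (21, 3), (7, 36)}
Taking the union: {(13, 8), (2, 1), (21, 3), (23, 5), (24, 39), (32, 1), (33, 29), (40, 37), (7, 36)}

{(13, 8), (2, 1), (21, 3), (23, 5), (24, 39), (32, 1), (33, 29), (40, 37), (7, 36)}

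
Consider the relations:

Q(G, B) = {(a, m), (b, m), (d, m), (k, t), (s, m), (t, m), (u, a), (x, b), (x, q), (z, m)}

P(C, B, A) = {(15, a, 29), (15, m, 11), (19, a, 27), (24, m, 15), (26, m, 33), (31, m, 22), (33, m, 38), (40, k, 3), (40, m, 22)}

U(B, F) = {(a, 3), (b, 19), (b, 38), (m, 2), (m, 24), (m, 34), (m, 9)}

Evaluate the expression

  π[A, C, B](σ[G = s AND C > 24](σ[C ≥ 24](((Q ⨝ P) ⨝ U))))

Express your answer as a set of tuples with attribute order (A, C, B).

{(22, 31, m), (22, 40, m), (33, 26, m), (38, 33, m)}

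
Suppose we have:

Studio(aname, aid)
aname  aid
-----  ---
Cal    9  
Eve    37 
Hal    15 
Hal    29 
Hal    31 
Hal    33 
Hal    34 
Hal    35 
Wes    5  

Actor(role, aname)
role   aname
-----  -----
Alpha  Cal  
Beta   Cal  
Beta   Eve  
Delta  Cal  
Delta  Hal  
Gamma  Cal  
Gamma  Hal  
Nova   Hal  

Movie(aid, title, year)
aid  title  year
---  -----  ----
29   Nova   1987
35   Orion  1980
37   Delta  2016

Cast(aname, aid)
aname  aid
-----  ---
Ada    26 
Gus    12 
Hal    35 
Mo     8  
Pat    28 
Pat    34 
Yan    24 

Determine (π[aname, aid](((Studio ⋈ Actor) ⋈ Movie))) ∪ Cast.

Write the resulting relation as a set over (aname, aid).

{(Ada, 26), (Eve, 37), (Gus, 12), (Hal, 29), (Hal, 35), (Mo, 8), (Pat, 28), (Pat, 34), (Yan, 24)}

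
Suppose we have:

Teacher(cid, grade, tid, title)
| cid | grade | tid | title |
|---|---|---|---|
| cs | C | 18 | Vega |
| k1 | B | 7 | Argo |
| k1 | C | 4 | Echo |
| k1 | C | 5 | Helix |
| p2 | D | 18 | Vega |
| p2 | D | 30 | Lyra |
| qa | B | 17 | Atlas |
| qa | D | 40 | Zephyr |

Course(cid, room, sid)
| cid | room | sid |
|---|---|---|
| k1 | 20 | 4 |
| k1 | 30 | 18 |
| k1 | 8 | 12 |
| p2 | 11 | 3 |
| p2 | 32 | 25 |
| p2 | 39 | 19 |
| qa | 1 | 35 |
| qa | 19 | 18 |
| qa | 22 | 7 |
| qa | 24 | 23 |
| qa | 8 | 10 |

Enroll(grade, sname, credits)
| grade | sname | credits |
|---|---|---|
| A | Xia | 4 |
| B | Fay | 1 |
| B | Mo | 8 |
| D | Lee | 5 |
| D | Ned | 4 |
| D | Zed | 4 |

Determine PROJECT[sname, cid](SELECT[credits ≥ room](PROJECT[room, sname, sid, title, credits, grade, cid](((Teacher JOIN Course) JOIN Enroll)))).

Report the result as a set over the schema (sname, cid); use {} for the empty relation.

{(Fay, qa), (Lee, qa), (Mo, k1), (Mo, qa), (Ned, qa), (Zed, qa)}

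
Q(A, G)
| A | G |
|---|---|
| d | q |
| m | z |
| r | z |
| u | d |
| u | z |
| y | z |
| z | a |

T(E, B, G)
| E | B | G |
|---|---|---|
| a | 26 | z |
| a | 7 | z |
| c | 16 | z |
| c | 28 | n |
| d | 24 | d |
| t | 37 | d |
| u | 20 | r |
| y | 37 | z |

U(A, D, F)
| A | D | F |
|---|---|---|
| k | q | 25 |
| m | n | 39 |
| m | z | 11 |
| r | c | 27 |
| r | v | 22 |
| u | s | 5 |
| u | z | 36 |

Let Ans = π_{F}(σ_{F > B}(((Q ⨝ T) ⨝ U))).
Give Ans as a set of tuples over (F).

{11, 22, 27, 36, 39}

Q ⋈ T (natural join on G): {(m, z, a, 26), (m, z, a, 7), (m, z, c, 16), (m, z, y, 37), (r, z, a, 26), (r, z, a, 7), (r, z, c, 16), (r, z, y, 37), (u, d, d, 24), (u, d, t, 37), (u, z, a, 26), (u, z, a, 7), (u, z, c, 16), (u, z, y, 37), (y, z, a, 26), (y, z, a, 7), (y, z, c, 16), (y, z, y, 37)}
(Q ⨝ T) ⋈ U (natural join on A): {(m, z, a, 26, n, 39), (m, z, a, 26, z, 11), (m, z, a, 7, n, 39), (m, z, a, 7, z, 11), (m, z, c, 16, n, 39), (m, z, c, 16, z, 11), (m, z, y, 37, n, 39), (m, z, y, 37, z, 11), (r, z, a, 26, c, 27), (r, z, a, 26, v, 22), (r, z, a, 7, c, 27), (r, z, a, 7, v, 22), (r, z, c, 16, c, 27), (r, z, c, 16, v, 22), (r, z, y, 37, c, 27), (r, z, y, 37, v, 22), (u, d, d, 24, s, 5), (u, d, d, 24, z, 36), (u, d, t, 37, s, 5), (u, d, t, 37, z, 36), (u, z, a, 26, s, 5), (u, z, a, 26, z, 36), (u, z, a, 7, s, 5), (u, z, a, 7, z, 36), (u, z, c, 16, s, 5), (u, z, c, 16, z, 36), (u, z, y, 37, s, 5), (u, z, y, 37, z, 36)}
Filtering on F > B leaves {(m, z, a, 26, n, 39), (m, z, a, 7, n, 39), (m, z, a, 7, z, 11), (m, z, c, 16, n, 39), (m, z, y, 37, n, 39), (r, z, a, 26, c, 27), (r, z, a, 7, c, 27), (r, z, a, 7, v, 22), (r, z, c, 16, c, 27), (r, z, c, 16, v, 22), (u, d, d, 24, z, 36), (u, z, a, 26, z, 36), (u, z, a, 7, z, 36), (u, z, c, 16, z, 36)}.
Keep only column(s) F (9 duplicate(s) eliminated): {11, 22, 27, 36, 39}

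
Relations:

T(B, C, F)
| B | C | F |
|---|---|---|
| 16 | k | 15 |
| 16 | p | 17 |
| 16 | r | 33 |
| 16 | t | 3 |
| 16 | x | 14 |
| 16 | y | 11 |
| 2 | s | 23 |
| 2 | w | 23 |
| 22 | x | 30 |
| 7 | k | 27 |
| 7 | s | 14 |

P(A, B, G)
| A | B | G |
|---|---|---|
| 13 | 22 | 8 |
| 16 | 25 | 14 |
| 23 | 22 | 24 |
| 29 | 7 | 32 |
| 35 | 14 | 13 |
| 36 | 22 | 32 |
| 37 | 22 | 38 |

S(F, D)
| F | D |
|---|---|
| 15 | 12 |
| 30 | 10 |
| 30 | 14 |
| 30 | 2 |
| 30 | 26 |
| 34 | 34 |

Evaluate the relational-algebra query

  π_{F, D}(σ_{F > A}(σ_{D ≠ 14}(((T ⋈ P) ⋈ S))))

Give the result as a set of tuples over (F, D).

Natural join on B: {(22, x, 30, 13, 8), (22, x, 30, 23, 24), (22, x, 30, 36, 32), (22, x, 30, 37, 38), (7, k, 27, 29, 32), (7, s, 14, 29, 32)}
Natural join on F: {(22, x, 30, 13, 8, 10), (22, x, 30, 13, 8, 14), (22, x, 30, 13, 8, 2), (22, x, 30, 13, 8, 26), (22, x, 30, 23, 24, 10), (22, x, 30, 23, 24, 14), (22, x, 30, 23, 24, 2), (22, x, 30, 23, 24, 26), (22, x, 30, 36, 32, 10), (22, x, 30, 36, 32, 14), (22, x, 30, 36, 32, 2), (22, x, 30, 36, 32, 26), (22, x, 30, 37, 38, 10), (22, x, 30, 37, 38, 14), (22, x, 30, 37, 38, 2), (22, x, 30, 37, 38, 26)}
Selection D ≠ 14: {(22, x, 30, 13, 8, 10), (22, x, 30, 13, 8, 2), (22, x, 30, 13, 8, 26), (22, x, 30, 23, 24, 10), (22, x, 30, 23, 24, 2), (22, x, 30, 23, 24, 26), (22, x, 30, 36, 32, 10), (22, x, 30, 36, 32, 2), (22, x, 30, 36, 32, 26), (22, x, 30, 37, 38, 10), (22, x, 30, 37, 38, 2), (22, x, 30, 37, 38, 26)}
Selection F > A: {(22, x, 30, 13, 8, 10), (22, x, 30, 13, 8, 2), (22, x, 30, 13, 8, 26), (22, x, 30, 23, 24, 10), (22, x, 30, 23, 24, 2), (22, x, 30, 23, 24, 26)}
π_{F, D} gives {(30, 10), (30, 2), (30, 26)} (3 duplicate(s) eliminated).

{(30, 10), (30, 2), (30, 26)}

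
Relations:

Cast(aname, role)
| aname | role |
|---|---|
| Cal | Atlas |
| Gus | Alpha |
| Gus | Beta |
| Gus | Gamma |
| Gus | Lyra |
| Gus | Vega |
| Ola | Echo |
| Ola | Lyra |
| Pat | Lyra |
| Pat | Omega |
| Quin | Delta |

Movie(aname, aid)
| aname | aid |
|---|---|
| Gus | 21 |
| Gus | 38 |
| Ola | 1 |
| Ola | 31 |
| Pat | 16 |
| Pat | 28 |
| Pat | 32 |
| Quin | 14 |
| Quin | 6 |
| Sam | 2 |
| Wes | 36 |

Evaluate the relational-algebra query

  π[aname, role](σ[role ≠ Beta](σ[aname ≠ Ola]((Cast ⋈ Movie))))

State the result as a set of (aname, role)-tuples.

Cast ⋈ Movie (natural join on aname): {(Gus, Alpha, 21), (Gus, Alpha, 38), (Gus, Beta, 21), (Gus, Beta, 38), (Gus, Gamma, 21), (Gus, Gamma, 38), (Gus, Lyra, 21), (Gus, Lyra, 38), (Gus, Vega, 21), (Gus, Vega, 38), (Ola, Echo, 1), (Ola, Echo, 31), (Ola, Lyra, 1), (Ola, Lyra, 31), (Pat, Lyra, 16), (Pat, Lyra, 28), (Pat, Lyra, 32), (Pat, Omega, 16), (Pat, Omega, 28), (Pat, Omega, 32), (Quin, Delta, 14), (Quin, Delta, 6)}
Filtering on aname ≠ Ola leaves {(Gus, Alpha, 21), (Gus, Alpha, 38), (Gus, Beta, 21), (Gus, Beta, 38), (Gus, Gamma, 21), (Gus, Gamma, 38), (Gus, Lyra, 21), (Gus, Lyra, 38), (Gus, Vega, 21), (Gus, Vega, 38), (Pat, Lyra, 16), (Pat, Lyra, 28), (Pat, Lyra, 32), (Pat, Omega, 16), (Pat, Omega, 28), (Pat, Omega, 32), (Quin, Delta, 14), (Quin, Delta, 6)}.
Filtering on role ≠ Beta leaves {(Gus, Alpha, 21), (Gus, Alpha, 38), (Gus, Gamma, 21), (Gus, Gamma, 38), (Gus, Lyra, 21), (Gus, Lyra, 38), (Gus, Vega, 21), (Gus, Vega, 38), (Pat, Lyra, 16), (Pat, Lyra, 28), (Pat, Lyra, 32), (Pat, Omega, 16), (Pat, Omega, 28), (Pat, Omega, 32), (Quin, Delta, 14), (Quin, Delta, 6)}.
Projecting to aname, role (9 duplicate(s) eliminated): {(Gus, Alpha), (Gus, Gamma), (Gus, Lyra), (Gus, Vega), (Pat, Lyra), (Pat, Omega), (Quin, Delta)}

{(Gus, Alpha), (Gus, Gamma), (Gus, Lyra), (Gus, Vega), (Pat, Lyra), (Pat, Omega), (Quin, Delta)}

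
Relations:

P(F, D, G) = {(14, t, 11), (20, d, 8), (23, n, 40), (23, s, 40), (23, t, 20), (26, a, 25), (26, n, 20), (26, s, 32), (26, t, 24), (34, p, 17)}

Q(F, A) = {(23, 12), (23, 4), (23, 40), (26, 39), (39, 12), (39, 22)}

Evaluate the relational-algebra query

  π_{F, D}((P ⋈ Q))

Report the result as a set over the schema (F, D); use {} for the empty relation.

{(23, n), (23, s), (23, t), (26, a), (26, n), (26, s), (26, t)}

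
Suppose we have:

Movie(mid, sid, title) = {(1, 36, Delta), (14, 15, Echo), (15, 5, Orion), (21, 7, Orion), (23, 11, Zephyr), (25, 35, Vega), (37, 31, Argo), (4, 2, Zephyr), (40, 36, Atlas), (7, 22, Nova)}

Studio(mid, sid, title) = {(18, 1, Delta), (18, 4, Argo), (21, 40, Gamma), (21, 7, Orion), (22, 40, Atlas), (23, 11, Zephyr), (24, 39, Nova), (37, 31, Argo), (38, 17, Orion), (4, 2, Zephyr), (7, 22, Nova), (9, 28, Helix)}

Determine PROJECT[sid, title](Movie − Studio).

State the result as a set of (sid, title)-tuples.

Difference: {(1, 36, Delta), (14, 15, Echo), (15, 5, Orion), (21, 7, Orion), (23, 11, Zephyr), (25, 35, Vega), (37, 31, Argo), (4, 2, Zephyr), (40, 36, Atlas), (7, 22, Nova)} with {(18, 1, Delta), (18, 4, Argo), (21, 40, Gamma), (21, 7, Orion), (22, 40, Atlas), (23, 11, Zephyr), (24, 39, Nova), (37, 31, Argo), (38, 17, Orion), (4, 2, Zephyr), (7, 22, Nova), (9, 28, Helix)} → {(1, 36, Delta), (14, 15, Echo), (15, 5, Orion), (25, 35, Vega), (40, 36, Atlas)}
π[sid, title]: project onto (sid, title) → {(15, Echo), (35, Vega), (36, Atlas), (36, Delta), (5, Orion)}

{(15, Echo), (35, Vega), (36, Atlas), (36, Delta), (5, Orion)}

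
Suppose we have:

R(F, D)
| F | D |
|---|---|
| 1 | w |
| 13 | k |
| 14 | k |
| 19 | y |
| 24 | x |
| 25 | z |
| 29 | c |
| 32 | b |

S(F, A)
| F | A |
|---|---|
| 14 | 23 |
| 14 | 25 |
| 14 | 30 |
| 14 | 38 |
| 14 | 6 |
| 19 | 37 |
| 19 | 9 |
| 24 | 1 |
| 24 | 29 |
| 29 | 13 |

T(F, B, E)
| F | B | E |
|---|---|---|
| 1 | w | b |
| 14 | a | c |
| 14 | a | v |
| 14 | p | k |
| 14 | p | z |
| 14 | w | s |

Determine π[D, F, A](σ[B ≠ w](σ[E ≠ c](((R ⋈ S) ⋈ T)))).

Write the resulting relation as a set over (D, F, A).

R ⋈ S (natural join on F): {(14, k, 23), (14, k, 25), (14, k, 30), (14, k, 38), (14, k, 6), (19, y, 37), (19, y, 9), (24, x, 1), (24, x, 29), (29, c, 13)}
(R ⋈ S) ⋈ T (natural join on F): {(14, k, 23, a, c), (14, k, 23, a, v), (14, k, 23, p, k), (14, k, 23, p, z), (14, k, 23, w, s), (14, k, 25, a, c), (14, k, 25, a, v), (14, k, 25, p, k), (14, k, 25, p, z), (14, k, 25, w, s), (14, k, 30, a, c), (14, k, 30, a, v), (14, k, 30, p, k), (14, k, 30, p, z), (14, k, 30, w, s), (14, k, 38, a, c), (14, k, 38, a, v), (14, k, 38, p, k), (14, k, 38, p, z), (14, k, 38, w, s), (14, k, 6, a, c), (14, k, 6, a, v), (14, k, 6, p, k), (14, k, 6, p, z), (14, k, 6, w, s)}
Apply σ_{E ≠ c}; surviving tuples: {(14, k, 23, a, v), (14, k, 23, p, k), (14, k, 23, p, z), (14, k, 23, w, s), (14, k, 25, a, v), (14, k, 25, p, k), (14, k, 25, p, z), (14, k, 25, w, s), (14, k, 30, a, v), (14, k, 30, p, k), (14, k, 30, p, z), (14, k, 30, w, s), (14, k, 38, a, v), (14, k, 38, p, k), (14, k, 38, p, z), (14, k, 38, w, s), (14, k, 6, a, v), (14, k, 6, p, k), (14, k, 6, p, z), (14, k, 6, w, s)}
Apply σ_{B ≠ w}; surviving tuples: {(14, k, 23, a, v), (14, k, 23, p, k), (14, k, 23, p, z), (14, k, 25, a, v), (14, k, 25, p, k), (14, k, 25, p, z), (14, k, 30, a, v), (14, k, 30, p, k), (14, k, 30, p, z), (14, k, 38, a, v), (14, k, 38, p, k), (14, k, 38, p, z), (14, k, 6, a, v), (14, k, 6, p, k), (14, k, 6, p, z)}
Projecting to D, F, A (10 duplicate(s) eliminated): {(k, 14, 23), (k, 14, 25), (k, 14, 30), (k, 14, 38), (k, 14, 6)}

{(k, 14, 23), (k, 14, 25), (k, 14, 30), (k, 14, 38), (k, 14, 6)}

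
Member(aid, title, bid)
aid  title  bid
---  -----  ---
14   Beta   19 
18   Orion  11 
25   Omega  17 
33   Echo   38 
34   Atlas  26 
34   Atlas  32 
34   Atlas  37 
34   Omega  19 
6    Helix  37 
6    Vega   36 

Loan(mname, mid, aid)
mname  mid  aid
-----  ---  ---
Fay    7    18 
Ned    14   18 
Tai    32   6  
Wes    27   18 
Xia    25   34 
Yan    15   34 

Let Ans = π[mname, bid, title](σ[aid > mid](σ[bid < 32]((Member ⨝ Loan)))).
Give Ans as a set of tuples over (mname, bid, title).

Joining Member and Loan on aid yields {(18, Orion, 11, Fay, 7), (18, Orion, 11, Ned, 14), (18, Orion, 11, Wes, 27), (34, Atlas, 26, Xia, 25), (34, Atlas, 26, Yan, 15), (34, Atlas, 32, Xia, 25), (34, Atlas, 32, Yan, 15), (34, Atlas, 37, Xia, 25), (34, Atlas, 37, Yan, 15), (34, Omega, 19, Xia, 25), (34, Omega, 19, Yan, 15), (6, Helix, 37, Tai, 32), (6, Vega, 36, Tai, 32)}.
Selection bid < 32: {(18, Orion, 11, Fay, 7), (18, Orion, 11, Ned, 14), (18, Orion, 11, Wes, 27), (34, Atlas, 26, Xia, 25), (34, Atlas, 26, Yan, 15), (34, Omega, 19, Xia, 25), (34, Omega, 19, Yan, 15)}
Selection aid > mid: {(18, Orion, 11, Fay, 7), (18, Orion, 11, Ned, 14), (34, Atlas, 26, Xia, 25), (34, Atlas, 26, Yan, 15), (34, Omega, 19, Xia, 25), (34, Omega, 19, Yan, 15)}
Keep only column(s) mname, bid, title: {(Fay, 11, Orion), (Ned, 11, Orion), (Xia, 19, Omega), (Xia, 26, Atlas), (Yan, 19, Omega), (Yan, 26, Atlas)}

{(Fay, 11, Orion), (Ned, 11, Orion), (Xia, 19, Omega), (Xia, 26, Atlas), (Yan, 19, Omega), (Yan, 26, Atlas)}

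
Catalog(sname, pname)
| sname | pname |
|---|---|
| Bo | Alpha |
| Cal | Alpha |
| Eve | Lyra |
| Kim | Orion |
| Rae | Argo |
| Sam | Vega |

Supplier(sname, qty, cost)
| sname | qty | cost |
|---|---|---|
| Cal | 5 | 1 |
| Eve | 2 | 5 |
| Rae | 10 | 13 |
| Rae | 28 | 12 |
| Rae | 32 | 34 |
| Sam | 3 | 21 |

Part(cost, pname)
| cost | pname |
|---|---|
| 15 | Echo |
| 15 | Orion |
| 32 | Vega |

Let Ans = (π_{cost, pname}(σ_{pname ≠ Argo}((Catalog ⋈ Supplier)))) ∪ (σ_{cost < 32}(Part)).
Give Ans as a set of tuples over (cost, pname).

Catalog ⋈ Supplier (natural join on sname): {(Cal, Alpha, 5, 1), (Eve, Lyra, 2, 5), (Rae, Argo, 10, 13), (Rae, Argo, 28, 12), (Rae, Argo, 32, 34), (Sam, Vega, 3, 21)}
Apply σ_{pname ≠ Argo}; surviving tuples: {(Cal, Alpha, 5, 1), (Eve, Lyra, 2, 5), (Sam, Vega, 3, 21)}
Keep only column(s) cost, pname: {(1, Alpha), (21, Vega), (5, Lyra)}
Apply σ_{cost < 32}; surviving tuples: {(15, Echo), (15, Orion)}
Set union of the two operands is {(1, Alpha), (15, Echo), (15, Orion), (21, Vega), (5, Lyra)}.

{(1, Alpha), (15, Echo), (15, Orion), (21, Vega), (5, Lyra)}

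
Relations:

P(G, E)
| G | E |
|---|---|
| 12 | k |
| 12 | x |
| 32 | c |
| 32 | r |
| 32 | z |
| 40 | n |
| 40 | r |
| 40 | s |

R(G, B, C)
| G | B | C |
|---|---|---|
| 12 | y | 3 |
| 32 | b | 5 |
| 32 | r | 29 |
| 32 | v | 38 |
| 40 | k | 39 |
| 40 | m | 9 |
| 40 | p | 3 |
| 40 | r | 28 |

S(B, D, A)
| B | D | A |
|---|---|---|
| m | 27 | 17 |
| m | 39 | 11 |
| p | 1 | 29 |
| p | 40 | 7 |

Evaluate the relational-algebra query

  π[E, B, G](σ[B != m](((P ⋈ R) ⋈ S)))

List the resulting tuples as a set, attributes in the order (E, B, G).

P ⋈ R (natural join on G): {(12, k, y, 3), (12, x, y, 3), (32, c, b, 5), (32, c, r, 29), (32, c, v, 38), (32, r, b, 5), (32, r, r, 29), (32, r, v, 38), (32, z, b, 5), (32, z, r, 29), (32, z, v, 38), (40, n, k, 39), (40, n, m, 9), (40, n, p, 3), (40, n, r, 28), (40, r, k, 39), (40, r, m, 9), (40, r, p, 3), (40, r, r, 28), (40, s, k, 39), (40, s, m, 9), (40, s, p, 3), (40, s, r, 28)}
(P ⋈ R) ⋈ S (natural join on B): {(40, n, m, 9, 27, 17), (40, n, m, 9, 39, 11), (40, n, p, 3, 1, 29), (40, n, p, 3, 40, 7), (40, r, m, 9, 27, 17), (40, r, m, 9, 39, 11), (40, r, p, 3, 1, 29), (40, r, p, 3, 40, 7), (40, s, m, 9, 27, 17), (40, s, m, 9, 39, 11), (40, s, p, 3, 1, 29), (40, s, p, 3, 40, 7)}
Apply σ_{B != m}; surviving tuples: {(40, n, p, 3, 1, 29), (40, n, p, 3, 40, 7), (40, r, p, 3, 1, 29), (40, r, p, 3, 40, 7), (40, s, p, 3, 1, 29), (40, s, p, 3, 40, 7)}
π_{E, B, G} gives {(n, p, 40), (r, p, 40), (s, p, 40)} (3 duplicate(s) eliminated).

{(n, p, 40), (r, p, 40), (s, p, 40)}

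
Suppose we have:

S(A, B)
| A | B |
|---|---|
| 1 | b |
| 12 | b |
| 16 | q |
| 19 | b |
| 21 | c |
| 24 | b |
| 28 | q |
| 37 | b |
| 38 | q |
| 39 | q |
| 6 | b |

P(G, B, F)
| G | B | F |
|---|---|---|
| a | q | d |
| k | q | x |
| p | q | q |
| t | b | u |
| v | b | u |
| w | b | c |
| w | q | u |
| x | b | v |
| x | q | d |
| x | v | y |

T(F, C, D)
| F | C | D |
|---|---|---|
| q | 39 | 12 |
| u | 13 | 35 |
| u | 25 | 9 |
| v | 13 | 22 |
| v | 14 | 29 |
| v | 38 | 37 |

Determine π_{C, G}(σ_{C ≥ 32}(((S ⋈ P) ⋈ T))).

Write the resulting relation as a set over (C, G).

Natural join on B: {(1, b, t, u), (1, b, v, u), (1, b, w, c), (1, b, x, v), (12, b, t, u), (12, b, v, u), (12, b, w, c), (12, b, x, v), (16, q, a, d), (16, q, k, x), (16, q, p, q), (16, q, w, u), (16, q, x, d), (19, b, t, u), (19, b, v, u), (19, b, w, c), (19, b, x, v), (24, b, t, u), (24, b, v, u), (24, b, w, c), (24, b, x, v), (28, q, a, d), (28, q, k, x), (28, q, p, q), (28, q, w, u), (28, q, x, d), (37, b, t, u), (37, b, v, u), (37, b, w, c), (37, b, x, v), (38, q, a, d), (38, q, k, x), (38, q, p, q), (38, q, w, u), (38, q, x, d), (39, q, a, d), (39, q, k, x), (39, q, p, q), (39, q, w, u), (39, q, x, d), (6, b, t, u), (6, b, v, u), (6, b, w, c), (6, b, x, v)}
Natural join on F: {(1, b, t, u, 13, 35), (1, b, t, u, 25, 9), (1, b, v, u, 13, 35), (1, b, v, u, 25, 9), (1, b, x, v, 13, 22), (1, b, x, v, 14, 29), (1, b, x, v, 38, 37), (12, b, t, u, 13, 35), (12, b, t, u, 25, 9), (12, b, v, u, 13, 35), (12, b, v, u, 25, 9), (12, b, x, v, 13, 22), (12, b, x, v, 14, 29), (12, b, x, v, 38, 37), (16, q, p, q, 39, 12), (16, q, w, u, 13, 35), (16, q, w, u, 25, 9), (19, b, t, u, 13, 35), (19, b, t, u, 25, 9), (19, b, v, u, 13, 35), (19, b, v, u, 25, 9), (19, b, x, v, 13, 22), (19, b, x, v, 14, 29), (19, b, x, v, 38, 37), (24, b, t, u, 13, 35), (24, b, t, u, 25, 9), (24, b, v, u, 13, 35), (24, b, v, u, 25, 9), (24, b, x, v, 13, 22), (24, b, x, v, 14, 29), (24, b, x, v, 38, 37), (28, q, p, q, 39, 12), (28, q, w, u, 13, 35), (28, q, w, u, 25, 9), (37, b, t, u, 13, 35), (37, b, t, u, 25, 9), (37, b, v, u, 13, 35), (37, b, v, u, 25, 9), (37, b, x, v, 13, 22), (37, b, x, v, 14, 29), (37, b, x, v, 38, 37), (38, q, p, q, 39, 12), (38, q, w, u, 13, 35), (38, q, w, u, 25, 9), (39, q, p, q, 39, 12), (39, q, w, u, 13, 35), (39, q, w, u, 25, 9), (6, b, t, u, 13, 35), (6, b, t, u, 25, 9), (6, b, v, u, 13, 35), (6, b, v, u, 25, 9), (6, b, x, v, 13, 22), (6, b, x, v, 14, 29), (6, b, x, v, 38, 37)}
Filtering on C ≥ 32 leaves {(1, b, x, v, 38, 37), (12, b, x, v, 38, 37), (16, q, p, q, 39, 12), (19, b, x, v, 38, 37), (24, b, x, v, 38, 37), (28, q, p, q, 39, 12), (37, b, x, v, 38, 37), (38, q, p, q, 39, 12), (39, q, p, q, 39, 12), (6, b, x, v, 38, 37)}.
π_{C, G} gives {(38, x), (39, p)} (8 duplicate(s) eliminated).

{(38, x), (39, p)}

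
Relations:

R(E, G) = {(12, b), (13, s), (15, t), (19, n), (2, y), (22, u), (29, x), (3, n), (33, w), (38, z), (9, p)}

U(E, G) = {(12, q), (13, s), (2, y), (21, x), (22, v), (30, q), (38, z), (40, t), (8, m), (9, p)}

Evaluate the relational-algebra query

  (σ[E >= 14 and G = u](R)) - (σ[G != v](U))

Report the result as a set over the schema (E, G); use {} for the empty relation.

{(22, u)}

σ[E >= 14 and G = u]: keep tuples satisfying E >= 14 and G = u → {(22, u)}
σ[G != v]: keep tuples satisfying G != v → {(12, q), (13, s), (2, y), (21, x), (30, q), (38, z), (40, t), (8, m), (9, p)}
Set difference of the two operands is {(22, u)}.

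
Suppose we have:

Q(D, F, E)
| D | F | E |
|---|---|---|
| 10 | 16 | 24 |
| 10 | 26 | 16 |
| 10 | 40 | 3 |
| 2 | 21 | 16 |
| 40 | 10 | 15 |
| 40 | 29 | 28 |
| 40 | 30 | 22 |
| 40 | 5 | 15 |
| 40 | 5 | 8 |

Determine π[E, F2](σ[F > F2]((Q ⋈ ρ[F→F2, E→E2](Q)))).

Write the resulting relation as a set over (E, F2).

{(15, 5), (16, 16), (22, 10), (22, 29), (22, 5), (28, 10), (28, 5), (3, 16), (3, 26)}

ρ[F→F2, E→E2]: schema becomes (D, F2, E2); tuples unchanged.
Joining Q and ρ[F→F2, E→E2](Q) on D yields {(10, 16, 24, 16, 24), (10, 16, 24, 26, 16), (10, 16, 24, 40, 3), (10, 26, 16, 16, 24), (10, 26, 16, 26, 16), (10, 26, 16, 40, 3), (10, 40, 3, 16, 24), (10, 40, 3, 26, 16), (10, 40, 3, 40, 3), (2, 21, 16, 21, 16), (40, 10, 15, 10, 15), (40, 10, 15, 29, 28), (40, 10, 15, 30, 22), (40, 10, 15, 5, 15), (40, 10, 15, 5, 8), (40, 29, 28, 10, 15), (40, 29, 28, 29, 28), (40, 29, 28, 30, 22), (40, 29, 28, 5, 15), (40, 29, 28, 5, 8), (40, 30, 22, 10, 15), (40, 30, 22, 29, 28), (40, 30, 22, 30, 22), (40, 30, 22, 5, 15), (40, 30, 22, 5, 8), (40, 5, 15, 10, 15), (40, 5, 15, 29, 28), (40, 5, 15, 30, 22), (40, 5, 15, 5, 15), (40, 5, 15, 5, 8), (40, 5, 8, 10, 15), (40, 5, 8, 29, 28), (40, 5, 8, 30, 22), (40, 5, 8, 5, 15), (40, 5, 8, 5, 8)}.
Selection F > F2: {(10, 26, 16, 16, 24), (10, 40, 3, 16, 24), (10, 40, 3, 26, 16), (40, 10, 15, 5, 15), (40, 10, 15, 5, 8), (40, 29, 28, 10, 15), (40, 29, 28, 5, 15), (40, 29, 28, 5, 8), (40, 30, 22, 10, 15), (40, 30, 22, 29, 28), (40, 30, 22, 5, 15), (40, 30, 22, 5, 8)}
π_{E, F2} gives {(15, 5), (16, 16), (22, 10), (22, 29), (22, 5), (28, 10), (28, 5), (3, 16), (3, 26)} (3 duplicate(s) eliminated).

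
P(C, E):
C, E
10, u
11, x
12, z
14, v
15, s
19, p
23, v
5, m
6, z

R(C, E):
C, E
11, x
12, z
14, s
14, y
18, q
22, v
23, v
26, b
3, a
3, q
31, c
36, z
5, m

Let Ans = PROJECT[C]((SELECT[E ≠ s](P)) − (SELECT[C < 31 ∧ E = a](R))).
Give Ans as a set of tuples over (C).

{10, 11, 12, 14, 19, 23, 5, 6}

Filtering on E ≠ s leaves {(10, u), (11, x), (12, z), (14, v), (19, p), (23, v), (5, m), (6, z)}.
Filtering on C < 31 ∧ E = a leaves {(3, a)}.
Taking the difference: {(10, u), (11, x), (12, z), (14, v), (19, p), (23, v), (5, m), (6, z)}
Keep only column(s) C: {10, 11, 12, 14, 19, 23, 5, 6}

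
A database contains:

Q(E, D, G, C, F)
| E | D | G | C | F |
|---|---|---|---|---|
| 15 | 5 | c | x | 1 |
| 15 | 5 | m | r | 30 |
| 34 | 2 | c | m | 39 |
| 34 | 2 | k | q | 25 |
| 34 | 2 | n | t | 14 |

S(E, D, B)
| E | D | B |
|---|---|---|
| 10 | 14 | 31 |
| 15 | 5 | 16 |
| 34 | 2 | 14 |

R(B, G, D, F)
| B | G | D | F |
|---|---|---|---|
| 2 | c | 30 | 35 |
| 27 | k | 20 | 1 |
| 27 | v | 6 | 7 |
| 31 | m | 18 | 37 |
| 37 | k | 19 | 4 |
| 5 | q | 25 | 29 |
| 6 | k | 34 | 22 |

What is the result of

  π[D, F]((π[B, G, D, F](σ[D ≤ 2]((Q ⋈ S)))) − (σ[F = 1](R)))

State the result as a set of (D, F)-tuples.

{(2, 14), (2, 25), (2, 39)}

Q ⋈ S (natural join on E, D): {(15, 5, c, x, 1, 16), (15, 5, m, r, 30, 16), (34, 2, c, m, 39, 14), (34, 2, k, q, 25, 14), (34, 2, n, t, 14, 14)}
Apply σ_{D ≤ 2}; surviving tuples: {(34, 2, c, m, 39, 14), (34, 2, k, q, 25, 14), (34, 2, n, t, 14, 14)}
Keep only column(s) B, G, D, F: {(14, c, 2, 39), (14, k, 2, 25), (14, n, 2, 14)}
Apply σ_{F = 1}; surviving tuples: {(27, k, 20, 1)}
Taking the difference: {(14, c, 2, 39), (14, k, 2, 25), (14, n, 2, 14)}
Keep only column(s) D, F: {(2, 14), (2, 25), (2, 39)}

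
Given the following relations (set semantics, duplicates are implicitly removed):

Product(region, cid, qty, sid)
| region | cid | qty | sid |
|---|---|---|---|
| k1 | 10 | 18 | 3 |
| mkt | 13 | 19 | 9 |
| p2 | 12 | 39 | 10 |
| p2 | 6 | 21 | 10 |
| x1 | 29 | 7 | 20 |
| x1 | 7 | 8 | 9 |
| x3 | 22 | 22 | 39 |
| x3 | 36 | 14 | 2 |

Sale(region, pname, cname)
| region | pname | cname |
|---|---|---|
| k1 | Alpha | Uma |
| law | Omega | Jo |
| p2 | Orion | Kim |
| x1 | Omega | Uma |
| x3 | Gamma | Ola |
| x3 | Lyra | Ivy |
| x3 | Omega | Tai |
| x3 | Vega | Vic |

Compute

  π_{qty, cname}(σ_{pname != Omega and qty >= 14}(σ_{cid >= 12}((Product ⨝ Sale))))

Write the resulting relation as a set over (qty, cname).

{(14, Ivy), (14, Ola), (14, Vic), (22, Ivy), (22, Ola), (22, Vic), (39, Kim)}

Joining Product and Sale on region yields {(k1, 10, 18, 3, Alpha, Uma), (p2, 12, 39, 10, Orion, Kim), (p2, 6, 21, 10, Orion, Kim), (x1, 29, 7, 20, Omega, Uma), (x1, 7, 8, 9, Omega, Uma), (x3, 22, 22, 39, Gamma, Ola), (x3, 22, 22, 39, Lyra, Ivy), (x3, 22, 22, 39, Omega, Tai), (x3, 22, 22, 39, Vega, Vic), (x3, 36, 14, 2, Gamma, Ola), (x3, 36, 14, 2, Lyra, Ivy), (x3, 36, 14, 2, Omega, Tai), (x3, 36, 14, 2, Vega, Vic)}.
σ[cid >= 12]: keep tuples satisfying cid >= 12 → {(p2, 12, 39, 10, Orion, Kim), (x1, 29, 7, 20, Omega, Uma), (x3, 22, 22, 39, Gamma, Ola), (x3, 22, 22, 39, Lyra, Ivy), (x3, 22, 22, 39, Omega, Tai), (x3, 22, 22, 39, Vega, Vic), (x3, 36, 14, 2, Gamma, Ola), (x3, 36, 14, 2, Lyra, Ivy), (x3, 36, 14, 2, Omega, Tai), (x3, 36, 14, 2, Vega, Vic)}
σ[pname != Omega and qty >= 14]: keep tuples satisfying pname != Omega and qty >= 14 → {(p2, 12, 39, 10, Orion, Kim), (x3, 22, 22, 39, Gamma, Ola), (x3, 22, 22, 39, Lyra, Ivy), (x3, 22, 22, 39, Vega, Vic), (x3, 36, 14, 2, Gamma, Ola), (x3, 36, 14, 2, Lyra, Ivy), (x3, 36, 14, 2, Vega, Vic)}
Keep only column(s) qty, cname: {(14, Ivy), (14, Ola), (14, Vic), (22, Ivy), (22, Ola), (22, Vic), (39, Kim)}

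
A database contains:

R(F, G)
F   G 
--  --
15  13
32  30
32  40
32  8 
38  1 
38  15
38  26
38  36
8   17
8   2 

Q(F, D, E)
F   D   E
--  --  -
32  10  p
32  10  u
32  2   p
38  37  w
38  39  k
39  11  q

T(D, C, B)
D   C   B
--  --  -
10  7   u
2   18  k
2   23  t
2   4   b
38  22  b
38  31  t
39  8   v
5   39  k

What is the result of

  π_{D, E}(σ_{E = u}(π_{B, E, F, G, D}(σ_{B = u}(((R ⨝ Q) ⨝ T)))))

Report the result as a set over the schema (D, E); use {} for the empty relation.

R ⋈ Q (natural join on F): {(32, 30, 10, p), (32, 30, 10, u), (32, 30, 2, p), (32, 40, 10, p), (32, 40, 10, u), (32, 40, 2, p), (32, 8, 10, p), (32, 8, 10, u), (32, 8, 2, p), (38, 1, 37, w), (38, 1, 39, k), (38, 15, 37, w), (38, 15, 39, k), (38, 26, 37, w), (38, 26, 39, k), (38, 36, 37, w), (38, 36, 39, k)}
(R ⨝ Q) ⋈ T (natural join on D): {(32, 30, 10, p, 7, u), (32, 30, 10, u, 7, u), (32, 30, 2, p, 18, k), (32, 30, 2, p, 23, t), (32, 30, 2, p, 4, b), (32, 40, 10, p, 7, u), (32, 40, 10, u, 7, u), (32, 40, 2, p, 18, k), (32, 40, 2, p, 23, t), (32, 40, 2, p, 4, b), (32, 8, 10, p, 7, u), (32, 8, 10, u, 7, u), (32, 8, 2, p, 18, k), (32, 8, 2, p, 23, t), (32, 8, 2, p, 4, b), (38, 1, 39, k, 8, v), (38, 15, 39, k, 8, v), (38, 26, 39, k, 8, v), (38, 36, 39, k, 8, v)}
σ[B = u]: keep tuples satisfying B = u → {(32, 30, 10, p, 7, u), (32, 30, 10, u, 7, u), (32, 40, 10, p, 7, u), (32, 40, 10, u, 7, u), (32, 8, 10, p, 7, u), (32, 8, 10, u, 7, u)}
π[B, E, F, G, D]: project onto (B, E, F, G, D) → {(u, p, 32, 30, 10), (u, p, 32, 40, 10), (u, p, 32, 8, 10), (u, u, 32, 30, 10), (u, u, 32, 40, 10), (u, u, 32, 8, 10)}
σ[E = u]: keep tuples satisfying E = u → {(u, u, 32, 30, 10), (u, u, 32, 40, 10), (u, u, 32, 8, 10)}
π[D, E]: project onto (D, E) (2 duplicate(s) eliminated) → {(10, u)}

{(10, u)}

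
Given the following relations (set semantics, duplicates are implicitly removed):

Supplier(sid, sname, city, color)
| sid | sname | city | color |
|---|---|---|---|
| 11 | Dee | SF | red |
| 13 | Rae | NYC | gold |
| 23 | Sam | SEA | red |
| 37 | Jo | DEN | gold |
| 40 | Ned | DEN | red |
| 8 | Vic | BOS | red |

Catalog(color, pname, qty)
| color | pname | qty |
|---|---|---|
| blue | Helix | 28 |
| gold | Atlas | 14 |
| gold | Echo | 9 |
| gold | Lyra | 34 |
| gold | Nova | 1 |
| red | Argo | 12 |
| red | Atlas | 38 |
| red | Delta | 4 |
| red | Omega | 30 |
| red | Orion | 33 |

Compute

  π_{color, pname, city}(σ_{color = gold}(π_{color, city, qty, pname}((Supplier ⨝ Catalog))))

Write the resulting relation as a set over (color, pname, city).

{(gold, Atlas, DEN), (gold, Atlas, NYC), (gold, Echo, DEN), (gold, Echo, NYC), (gold, Lyra, DEN), (gold, Lyra, NYC), (gold, Nova, DEN), (gold, Nova, NYC)}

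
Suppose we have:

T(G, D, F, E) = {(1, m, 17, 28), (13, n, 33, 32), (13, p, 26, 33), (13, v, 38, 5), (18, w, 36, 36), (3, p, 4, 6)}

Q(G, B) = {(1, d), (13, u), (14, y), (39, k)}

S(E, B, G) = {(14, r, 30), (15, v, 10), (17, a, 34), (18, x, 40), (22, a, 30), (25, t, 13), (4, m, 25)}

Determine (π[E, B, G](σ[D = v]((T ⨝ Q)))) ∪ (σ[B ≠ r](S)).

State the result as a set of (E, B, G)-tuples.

Natural join on G: {(1, m, 17, 28, d), (13, n, 33, 32, u), (13, p, 26, 33, u), (13, v, 38, 5, u)}
Filtering on D = v leaves {(13, v, 38, 5, u)}.
Keep only column(s) E, B, G: {(5, u, 13)}
Filtering on B ≠ r leaves {(15, v, 10), (17, a, 34), (18, x, 40), (22, a, 30), (25, t, 13), (4, m, 25)}.
Union: {(5, u, 13)} with {(15, v, 10), (17, a, 34), (18, x, 40), (22, a, 30), (25, t, 13), (4, m, 25)} → {(15, v, 10), (17, a, 34), (18, x, 40), (22, a, 30), (25, t, 13), (4, m, 25), (5, u, 13)}

{(15, v, 10), (17, a, 34), (18, x, 40), (22, a, 30), (25, t, 13), (4, m, 25), (5, u, 13)}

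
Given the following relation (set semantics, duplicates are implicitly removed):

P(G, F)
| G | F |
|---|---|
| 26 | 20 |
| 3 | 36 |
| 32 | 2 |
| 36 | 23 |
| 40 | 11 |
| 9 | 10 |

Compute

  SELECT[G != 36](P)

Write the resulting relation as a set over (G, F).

{(26, 20), (3, 36), (32, 2), (40, 11), (9, 10)}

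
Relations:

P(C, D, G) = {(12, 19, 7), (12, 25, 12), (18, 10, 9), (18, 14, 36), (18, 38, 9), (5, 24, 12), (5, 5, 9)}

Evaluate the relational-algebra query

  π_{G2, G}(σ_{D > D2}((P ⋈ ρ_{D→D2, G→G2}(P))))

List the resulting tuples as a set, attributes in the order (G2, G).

{(36, 9), (7, 12), (9, 12), (9, 36), (9, 9)}

ρ[D→D2, G→G2]: schema becomes (C, D2, G2); tuples unchanged.
Natural join on C: {(12, 19, 7, 19, 7), (12, 19, 7, 25, 12), (12, 25, 12, 19, 7), (12, 25, 12, 25, 12), (18, 10, 9, 10, 9), (18, 10, 9, 14, 36), (18, 10, 9, 38, 9), (18, 14, 36, 10, 9), (18, 14, 36, 14, 36), (18, 14, 36, 38, 9), (18, 38, 9, 10, 9), (18, 38, 9, 14, 36), (18, 38, 9, 38, 9), (5, 24, 12, 24, 12), (5, 24, 12, 5, 9), (5, 5, 9, 24, 12), (5, 5, 9, 5, 9)}
Selection D > D2: {(12, 25, 12, 19, 7), (18, 14, 36, 10, 9), (18, 38, 9, 10, 9), (18, 38, 9, 14, 36), (5, 24, 12, 5, 9)}
π[G2, G]: project onto (G2, G) → {(36, 9), (7, 12), (9, 12), (9, 36), (9, 9)}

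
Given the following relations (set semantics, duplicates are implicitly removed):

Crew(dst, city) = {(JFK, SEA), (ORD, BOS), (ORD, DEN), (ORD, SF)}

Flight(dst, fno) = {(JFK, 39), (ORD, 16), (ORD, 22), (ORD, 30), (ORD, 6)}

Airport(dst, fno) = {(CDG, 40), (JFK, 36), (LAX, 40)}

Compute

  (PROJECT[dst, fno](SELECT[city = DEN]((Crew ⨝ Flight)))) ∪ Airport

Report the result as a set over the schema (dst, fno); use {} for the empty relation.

Joining Crew and Flight on dst yields {(JFK, SEA, 39), (ORD, BOS, 16), (ORD, BOS, 22), (ORD, BOS, 30), (ORD, BOS, 6), (ORD, DEN, 16), (ORD, DEN, 22), (ORD, DEN, 30), (ORD, DEN, 6), (ORD, SF, 16), (ORD, SF, 22), (ORD, SF, 30), (ORD, SF, 6)}.
Selection city = DEN: {(ORD, DEN, 16), (ORD, DEN, 22), (ORD, DEN, 30), (ORD, DEN, 6)}
π_{dst, fno} gives {(ORD, 16), (ORD, 22), (ORD, 30), (ORD, 6)}.
Taking the union: {(CDG, 40), (JFK, 36), (LAX, 40), (ORD, 16), (ORD, 22), (ORD, 30), (ORD, 6)}

{(CDG, 40), (JFK, 36), (LAX, 40), (ORD, 16), (ORD, 22), (ORD, 30), (ORD, 6)}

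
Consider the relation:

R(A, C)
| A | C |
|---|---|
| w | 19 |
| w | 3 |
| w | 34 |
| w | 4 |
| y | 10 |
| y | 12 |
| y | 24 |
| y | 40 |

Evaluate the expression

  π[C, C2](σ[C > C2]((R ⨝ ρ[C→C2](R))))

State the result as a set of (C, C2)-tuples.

ρ[C→C2]: schema becomes (A, C2); tuples unchanged.
Natural join on A: {(w, 19, 19), (w, 19, 3), (w, 19, 34), (w, 19, 4), (w, 3, 19), (w, 3, 3), (w, 3, 34), (w, 3, 4), (w, 34, 19), (w, 34, 3), (w, 34, 34), (w, 34, 4), (w, 4, 19), (w, 4, 3), (w, 4, 34), (w, 4, 4), (y, 10, 10), (y, 10, 12), (y, 10, 24), (y, 10, 40), (y, 12, 10), (y, 12, 12), (y, 12, 24), (y, 12, 40), (y, 24, 10), (y, 24, 12), (y, 24, 24), (y, 24, 40), (y, 40, 10), (y, 40, 12), (y, 40, 24), (y, 40, 40)}
Apply σ_{C > C2}; surviving tuples: {(w, 19, 3), (w, 19, 4), (w, 34, 19), (w, 34, 3), (w, 34, 4), (w, 4, 3), (y, 12, 10), (y, 24, 10), (y, 24, 12), (y, 40, 10), (y, 40, 12), (y, 40, 24)}
π_{C, C2} gives {(12, 10), (19, 3), (19, 4), (24, 10), (24, 12), (34, 19), (34, 3), (34, 4), (4, 3), (40, 10), (40, 12), (40, 24)}.

{(12, 10), (19, 3), (19, 4), (24, 10), (24, 12), (34, 19), (34, 3), (34, 4), (4, 3), (40, 10), (40, 12), (40, 24)}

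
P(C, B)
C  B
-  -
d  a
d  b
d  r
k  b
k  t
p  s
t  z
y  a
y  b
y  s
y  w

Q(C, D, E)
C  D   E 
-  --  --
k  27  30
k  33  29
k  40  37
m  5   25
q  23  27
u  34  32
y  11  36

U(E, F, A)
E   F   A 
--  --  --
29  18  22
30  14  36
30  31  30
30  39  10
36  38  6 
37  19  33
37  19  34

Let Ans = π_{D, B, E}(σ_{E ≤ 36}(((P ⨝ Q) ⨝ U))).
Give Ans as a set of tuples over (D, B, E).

{(11, a, 36), (11, b, 36), (11, s, 36), (11, w, 36), (27, b, 30), (27, t, 30), (33, b, 29), (33, t, 29)}

Joining P and Q on C yields {(k, b, 27, 30), (k, b, 33, 29), (k, b, 40, 37), (k, t, 27, 30), (k, t, 33, 29), (k, t, 40, 37), (y, a, 11, 36), (y, b, 11, 36), (y, s, 11, 36), (y, w, 11, 36)}.
Joining (P ⨝ Q) and U on E yields {(k, b, 27, 30, 14, 36), (k, b, 27, 30, 31, 30), (k, b, 27, 30, 39, 10), (k, b, 33, 29, 18, 22), (k, b, 40, 37, 19, 33), (k, b, 40, 37, 19, 34), (k, t, 27, 30, 14, 36), (k, t, 27, 30, 31, 30), (k, t, 27, 30, 39, 10), (k, t, 33, 29, 18, 22), (k, t, 40, 37, 19, 33), (k, t, 40, 37, 19, 34), (y, a, 11, 36, 38, 6), (y, b, 11, 36, 38, 6), (y, s, 11, 36, 38, 6), (y, w, 11, 36, 38, 6)}.
σ[E ≤ 36]: keep tuples satisfying E ≤ 36 → {(k, b, 27, 30, 14, 36), (k, b, 27, 30, 31, 30), (k, b, 27, 30, 39, 10), (k, b, 33, 29, 18, 22), (k, t, 27, 30, 14, 36), (k, t, 27, 30, 31, 30), (k, t, 27, 30, 39, 10), (k, t, 33, 29, 18, 22), (y, a, 11, 36, 38, 6), (y, b, 11, 36, 38, 6), (y, s, 11, 36, 38, 6), (y, w, 11, 36, 38, 6)}
π_{D, B, E} gives {(11, a, 36), (11, b, 36), (11, s, 36), (11, w, 36), (27, b, 30), (27, t, 30), (33, b, 29), (33, t, 29)} (4 duplicate(s) eliminated).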